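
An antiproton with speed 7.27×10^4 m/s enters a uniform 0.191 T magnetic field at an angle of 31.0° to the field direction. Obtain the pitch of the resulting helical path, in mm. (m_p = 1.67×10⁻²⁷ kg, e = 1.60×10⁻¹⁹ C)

pitch ≈ 21.4 mm

The velocity component along B is v∥ = v cos31.0° = 6.23×10^4 m/s.
The cyclotron period T = 2πm/(qB) = 3.43×10^-7 s is set by m, q, B alone.
Pitch = v∥·T = (6.23×10^4)(3.43×10^-7) = 0.0214 m.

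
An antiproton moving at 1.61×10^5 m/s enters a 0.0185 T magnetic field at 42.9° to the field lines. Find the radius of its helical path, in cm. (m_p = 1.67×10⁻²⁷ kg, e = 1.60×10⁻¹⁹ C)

Only the perpendicular component v⊥ = v sin42.9° = 1.10×10^5 m/s is bent by the field.
r = m v⊥ /(qB) = (1.67×10^-27)(1.10×10^5) / [(1×1.60×10^-19)(0.0185)] = 0.0618 m.

r ≈ 6.18 cm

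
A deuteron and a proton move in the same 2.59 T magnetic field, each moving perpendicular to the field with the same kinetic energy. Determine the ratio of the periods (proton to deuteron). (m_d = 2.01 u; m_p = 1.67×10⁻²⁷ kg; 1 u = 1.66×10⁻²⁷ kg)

ratio ≈ 0.501

T = 2πm/(qB) is independent of speed, so T₂/T₁ = (m₂/q₂)/(m₁/q₁).
T_{proton}/T_{deuteron} = (1.67×10^-27/1e) / (3.34×10^-27/1e) = 0.501.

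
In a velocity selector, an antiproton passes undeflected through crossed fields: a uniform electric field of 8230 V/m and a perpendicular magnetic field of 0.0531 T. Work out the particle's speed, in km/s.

v ≈ 155 km/s

For zero net force, qE = qvB, so v = E/B.
v = (8230) / (0.0531) = 1.55×10^5 m/s.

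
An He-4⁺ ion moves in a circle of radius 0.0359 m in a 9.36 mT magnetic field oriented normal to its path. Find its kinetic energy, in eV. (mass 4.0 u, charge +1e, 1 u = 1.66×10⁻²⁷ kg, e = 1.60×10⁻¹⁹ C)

v = qBr/m = (1×1.60×10^-19)(9.36×10^-3)(0.0359) / (6.64×10^-27) = 8100 m/s.
K = ½mv² = 0.5·(6.64×10^-27)·(8100)² = 2.18×10^-19 J = 1.36 eV.

K ≈ 1.36 eV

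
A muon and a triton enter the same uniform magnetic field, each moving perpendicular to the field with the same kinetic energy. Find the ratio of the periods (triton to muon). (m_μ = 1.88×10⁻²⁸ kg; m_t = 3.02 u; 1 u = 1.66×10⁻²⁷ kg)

ratio ≈ 26.7

T = 2πm/(qB) is independent of speed, so T₂/T₁ = (m₂/q₂)/(m₁/q₁).
T_{triton}/T_{muon} = (5.01×10^-27/1e) / (1.88×10^-28/1e) = 26.7.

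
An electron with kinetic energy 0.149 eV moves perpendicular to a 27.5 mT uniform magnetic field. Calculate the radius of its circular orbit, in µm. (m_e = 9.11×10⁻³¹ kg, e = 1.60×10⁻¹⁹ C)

r ≈ 47.4 µm

Convert the energy: K = 0.149 eV = 2.38×10^-20 J.
v = √(2K/m) = √(2·2.38×10^-20/9.11×10^-31) = 2.29×10^5 m/s.
r = mv/(qB) = (9.11×10^-31)(2.29×10^5) / [(1×1.60×10^-19)(0.0275)] = 4.74×10^-5 m.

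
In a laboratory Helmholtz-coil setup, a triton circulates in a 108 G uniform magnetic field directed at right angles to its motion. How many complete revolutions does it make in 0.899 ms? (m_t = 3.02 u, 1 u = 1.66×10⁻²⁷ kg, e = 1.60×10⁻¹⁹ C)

T = 2πm/(qB) = 2π(5.0132×10^-27) / [(1×1.60×10^-19)(0.0108)] = 1.8229×10^-5 s.
N = t/T = 8.99×10^-4 / 1.8229×10^-5 ≈ 49.32, so 49 complete revolutions.

N = 49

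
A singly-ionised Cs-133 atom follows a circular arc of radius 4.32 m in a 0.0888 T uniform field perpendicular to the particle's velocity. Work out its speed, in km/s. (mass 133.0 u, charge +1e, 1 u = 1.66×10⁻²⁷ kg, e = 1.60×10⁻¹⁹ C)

v ≈ 278 km/s

From qvB = mv²/r, v = qBr/m.
v = (1×1.60×10^-19)(0.0888)(4.32) / (2.21×10^-25) = 2.78×10^5 m/s.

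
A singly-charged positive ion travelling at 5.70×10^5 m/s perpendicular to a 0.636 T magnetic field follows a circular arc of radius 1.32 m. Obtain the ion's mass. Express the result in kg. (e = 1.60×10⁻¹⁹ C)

qvB = mv²/r ⇒ m = qBr/v.
m = (1×1.60×10^-19)(0.636)(1.32) / (5.70×10^5) = 2.36×10^-25 kg.

m ≈ 2.36×10^-25 kg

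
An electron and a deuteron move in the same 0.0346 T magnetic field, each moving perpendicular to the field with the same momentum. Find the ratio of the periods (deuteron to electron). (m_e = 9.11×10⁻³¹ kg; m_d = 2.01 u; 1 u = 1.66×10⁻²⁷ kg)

T = 2πm/(qB) is independent of speed, so T₂/T₁ = (m₂/q₂)/(m₁/q₁).
T_{deuteron}/T_{electron} = (3.34×10^-27/1e) / (9.11×10^-31/1e) = 3660.

ratio ≈ 3660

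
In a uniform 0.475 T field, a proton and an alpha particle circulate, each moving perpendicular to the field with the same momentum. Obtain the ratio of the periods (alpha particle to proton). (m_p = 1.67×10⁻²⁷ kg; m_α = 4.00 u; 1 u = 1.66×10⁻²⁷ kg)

ratio ≈ 1.99

T = 2πm/(qB) is independent of speed, so T₂/T₁ = (m₂/q₂)/(m₁/q₁).
T_{alpha particle}/T_{proton} = (6.64×10^-27/2e) / (1.67×10^-27/1e) = 1.99.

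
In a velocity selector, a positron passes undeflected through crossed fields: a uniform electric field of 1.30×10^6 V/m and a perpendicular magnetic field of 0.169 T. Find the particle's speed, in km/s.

For zero net force, qE = qvB, so v = E/B.
v = (1.30×10^6) / (0.169) = 7.69×10^6 m/s.

v ≈ 7690 km/s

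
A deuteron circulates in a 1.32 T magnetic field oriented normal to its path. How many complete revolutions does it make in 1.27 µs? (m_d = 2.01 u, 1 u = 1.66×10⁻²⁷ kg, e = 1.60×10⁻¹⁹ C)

N = 12

T = 2πm/(qB) = 2π(3.3366×10^-27) / [(1×1.60×10^-19)(1.32)] = 9.9264×10^-8 s.
N = t/T = 1.27×10^-6 / 9.9264×10^-8 ≈ 12.79, so 12 complete revolutions.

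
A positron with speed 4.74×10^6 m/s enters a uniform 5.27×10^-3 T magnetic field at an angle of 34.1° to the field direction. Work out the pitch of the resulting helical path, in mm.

pitch ≈ 26.6 mm

The velocity component along B is v∥ = v cos34.1° = 3.93×10^6 m/s.
The cyclotron period T = 2πm/(qB) = 6.79×10^-9 s is set by m, q, B alone.
Pitch = v∥·T = (3.93×10^6)(6.79×10^-9) = 0.0266 m.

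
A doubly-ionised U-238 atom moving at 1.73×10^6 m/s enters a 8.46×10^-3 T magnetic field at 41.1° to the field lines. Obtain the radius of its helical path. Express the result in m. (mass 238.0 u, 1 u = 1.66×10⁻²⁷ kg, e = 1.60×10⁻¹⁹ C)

r ≈ 166 m

Only the perpendicular component v⊥ = v sin41.1° = 1.14×10^6 m/s is bent by the field.
r = m v⊥ /(qB) = (3.95×10^-25)(1.14×10^6) / [(2×1.60×10^-19)(8.46×10^-3)] = 166 m.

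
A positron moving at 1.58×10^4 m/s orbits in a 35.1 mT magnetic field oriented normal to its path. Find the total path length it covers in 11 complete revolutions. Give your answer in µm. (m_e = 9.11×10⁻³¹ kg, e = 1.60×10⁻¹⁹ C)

r = mv/(qB) = 2.56×10^-6 m, so one revolution covers 2πr = 1.61×10^-5 m.
In 11 revolutions: L = 11·2πr = 1.77×10^-4 m.

L ≈ 177 µm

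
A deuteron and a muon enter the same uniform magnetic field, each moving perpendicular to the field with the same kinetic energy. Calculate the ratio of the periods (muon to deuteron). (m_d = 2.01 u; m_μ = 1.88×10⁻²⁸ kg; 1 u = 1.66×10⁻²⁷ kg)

ratio ≈ 0.0563

T = 2πm/(qB) is independent of speed, so T₂/T₁ = (m₂/q₂)/(m₁/q₁).
T_{muon}/T_{deuteron} = (1.88×10^-28/1e) / (3.34×10^-27/1e) = 0.0563.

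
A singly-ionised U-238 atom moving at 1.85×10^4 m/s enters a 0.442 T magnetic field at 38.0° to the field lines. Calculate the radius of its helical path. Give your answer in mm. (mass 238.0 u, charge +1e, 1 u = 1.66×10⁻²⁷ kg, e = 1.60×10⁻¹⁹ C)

r ≈ 63.6 mm

Only the perpendicular component v⊥ = v sin38.0° = 1.14×10^4 m/s is bent by the field.
r = m v⊥ /(qB) = (3.95×10^-25)(1.14×10^4) / [(1×1.60×10^-19)(0.442)] = 0.0636 m.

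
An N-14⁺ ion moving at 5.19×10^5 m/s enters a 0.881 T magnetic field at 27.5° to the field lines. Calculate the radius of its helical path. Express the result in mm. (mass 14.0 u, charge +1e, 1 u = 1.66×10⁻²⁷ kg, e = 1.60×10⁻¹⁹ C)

r ≈ 39.5 mm

Only the perpendicular component v⊥ = v sin27.5° = 2.40×10^5 m/s is bent by the field.
r = m v⊥ /(qB) = (2.32×10^-26)(2.40×10^5) / [(1×1.60×10^-19)(0.881)] = 0.0395 m.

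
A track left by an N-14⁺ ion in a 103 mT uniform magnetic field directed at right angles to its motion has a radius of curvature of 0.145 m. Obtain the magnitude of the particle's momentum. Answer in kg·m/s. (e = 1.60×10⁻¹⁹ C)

p ≈ 2.39×10^-21 kg·m/s

Since qvB = mv²/r, the momentum p = mv = qBr.
p = (1×1.60×10^-19)(0.103)(0.145) = 2.39×10^-21 kg·m/s.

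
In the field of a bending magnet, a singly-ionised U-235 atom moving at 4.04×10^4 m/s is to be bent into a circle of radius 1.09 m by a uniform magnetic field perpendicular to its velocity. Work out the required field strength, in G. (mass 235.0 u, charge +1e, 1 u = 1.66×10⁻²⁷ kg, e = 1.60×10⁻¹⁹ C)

qvB = mv²/r gives B = mv/(qr).
B = (3.90×10^-25)(4.04×10^4) / [(1×1.60×10^-19)(1.09)] = 0.0904 T.

B ≈ 904 G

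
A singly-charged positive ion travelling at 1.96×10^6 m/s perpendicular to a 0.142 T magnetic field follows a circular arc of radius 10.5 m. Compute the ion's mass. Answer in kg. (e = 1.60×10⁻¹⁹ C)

m ≈ 1.22×10^-25 kg

qvB = mv²/r ⇒ m = qBr/v.
m = (1×1.60×10^-19)(0.142)(10.5) / (1.96×10^6) = 1.22×10^-25 kg.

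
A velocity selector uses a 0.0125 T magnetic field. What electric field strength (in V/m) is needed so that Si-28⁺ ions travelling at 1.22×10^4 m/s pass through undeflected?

E ≈ 152 V/m

qE = qvB ⇒ E = vB = (1.22×10^4)(0.0125) = 152 V/m.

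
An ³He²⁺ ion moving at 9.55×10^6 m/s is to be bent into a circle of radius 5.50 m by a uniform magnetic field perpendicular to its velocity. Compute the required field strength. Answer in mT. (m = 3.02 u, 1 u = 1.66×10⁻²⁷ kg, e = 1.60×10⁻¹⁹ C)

qvB = mv²/r gives B = mv/(qr).
B = (5.01×10^-27)(9.55×10^6) / [(2×1.60×10^-19)(5.50)] = 0.0272 T.

B ≈ 27.2 mT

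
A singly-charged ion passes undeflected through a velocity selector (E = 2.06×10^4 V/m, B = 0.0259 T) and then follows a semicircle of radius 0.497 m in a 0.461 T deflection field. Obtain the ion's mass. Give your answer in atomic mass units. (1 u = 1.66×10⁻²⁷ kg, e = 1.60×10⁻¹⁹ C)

m ≈ 27.8 u

v = E/B₁ = 7.95×10^5 m/s.
From r = mv/(qB₂), m = qB₂r/v = (1×1.60×10^-19)(0.461)(0.497) / (7.95×10^5) = 4.61×10^-26 kg.
In atomic mass units: m = 4.61×10^-26 / 1.66×10^-27 = 27.8 u.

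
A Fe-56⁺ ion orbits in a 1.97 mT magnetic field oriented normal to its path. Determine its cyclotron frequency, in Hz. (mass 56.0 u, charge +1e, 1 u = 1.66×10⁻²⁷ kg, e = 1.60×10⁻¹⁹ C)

f = qB/(2πm) = (1×1.60×10^-19)(1.97×10^-3) / [2π(9.30×10^-26)] = 540 Hz.

f ≈ 540 Hz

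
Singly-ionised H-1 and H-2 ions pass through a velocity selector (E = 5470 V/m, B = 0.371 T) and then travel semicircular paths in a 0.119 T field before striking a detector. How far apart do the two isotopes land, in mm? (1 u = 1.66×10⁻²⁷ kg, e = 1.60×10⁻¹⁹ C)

Δd ≈ 2.57 mm

Both emerge at v = E/B₁ = 1.47×10^4 m/s.
r = mv/(qB₂), so r₁ = 1.29×10^-3 m and r₂ = 2.57×10^-3 m, giving Δr = 1.29×10^-3 m.
After a semicircle each ion lands a diameter 2r from the entry slit, so the separation is 2Δr = 2.57×10^-3 m.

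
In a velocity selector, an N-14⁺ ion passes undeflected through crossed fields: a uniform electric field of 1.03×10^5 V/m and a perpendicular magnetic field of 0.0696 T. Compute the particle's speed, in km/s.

For zero net force, qE = qvB, so v = E/B.
v = (1.03×10^5) / (0.0696) = 1.48×10^6 m/s.

v ≈ 1480 km/s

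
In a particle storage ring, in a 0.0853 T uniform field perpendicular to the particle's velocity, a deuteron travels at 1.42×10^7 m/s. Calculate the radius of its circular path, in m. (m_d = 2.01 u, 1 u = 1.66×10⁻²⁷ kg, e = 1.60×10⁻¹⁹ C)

r ≈ 3.47 m

The magnetic force provides the centripetal force: qvB = mv²/r, so r = mv/(qB).
r = (3.34×10^-27 kg)(1.42×10^7 m/s) / [(1×1.60×10^-19 C)(0.0853 T)] = 3.47 m.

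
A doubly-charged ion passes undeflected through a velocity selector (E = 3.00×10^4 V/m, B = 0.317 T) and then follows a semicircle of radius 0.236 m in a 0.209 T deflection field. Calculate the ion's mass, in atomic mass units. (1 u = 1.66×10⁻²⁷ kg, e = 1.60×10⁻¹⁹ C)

m ≈ 100 u

v = E/B₁ = 9.46×10^4 m/s.
From r = mv/(qB₂), m = qB₂r/v = (2×1.60×10^-19)(0.209)(0.236) / (9.46×10^4) = 1.67×10^-25 kg.
In atomic mass units: m = 1.67×10^-25 / 1.66×10^-27 = 100 u.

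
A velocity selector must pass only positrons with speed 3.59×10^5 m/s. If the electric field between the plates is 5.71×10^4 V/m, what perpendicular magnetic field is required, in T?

B ≈ 0.159 T

qE = qvB ⇒ B = E/v = (5.71×10^4) / (3.59×10^5) = 0.159 T.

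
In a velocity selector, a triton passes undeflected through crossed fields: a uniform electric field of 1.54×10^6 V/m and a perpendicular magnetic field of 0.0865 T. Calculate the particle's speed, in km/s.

For zero net force, qE = qvB, so v = E/B.
v = (1.54×10^6) / (0.0865) = 1.78×10^7 m/s.

v ≈ 17800 km/s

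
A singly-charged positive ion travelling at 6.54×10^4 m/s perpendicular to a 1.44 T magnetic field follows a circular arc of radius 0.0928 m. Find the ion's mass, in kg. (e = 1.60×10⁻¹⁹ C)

qvB = mv²/r ⇒ m = qBr/v.
m = (1×1.60×10^-19)(1.44)(0.0928) / (6.54×10^4) = 3.27×10^-25 kg.

m ≈ 3.27×10^-25 kg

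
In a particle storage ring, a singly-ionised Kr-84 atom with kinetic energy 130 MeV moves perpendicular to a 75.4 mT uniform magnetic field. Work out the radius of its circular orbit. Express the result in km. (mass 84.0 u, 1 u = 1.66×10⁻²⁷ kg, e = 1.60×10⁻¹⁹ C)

Convert the energy: K = 130 MeV = 2.08×10^-11 J.
v = √(2K/m) = √(2·2.08×10^-11/1.39×10^-25) = 1.73×10^7 m/s.
r = mv/(qB) = (1.39×10^-25)(1.73×10^7) / [(1×1.60×10^-19)(0.0754)] = 200 m.

r ≈ 0.200 km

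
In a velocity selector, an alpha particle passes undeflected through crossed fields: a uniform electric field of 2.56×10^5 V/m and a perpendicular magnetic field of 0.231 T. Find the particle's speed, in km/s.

For zero net force, qE = qvB, so v = E/B.
v = (2.56×10^5) / (0.231) = 1.11×10^6 m/s.

v ≈ 1110 km/s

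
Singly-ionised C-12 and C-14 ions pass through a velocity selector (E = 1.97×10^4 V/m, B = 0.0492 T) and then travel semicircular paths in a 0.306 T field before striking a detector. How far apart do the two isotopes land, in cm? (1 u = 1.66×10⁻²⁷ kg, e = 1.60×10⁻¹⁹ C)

Both emerge at v = E/B₁ = 4.00×10^5 m/s.
r = mv/(qB₂), so r₁ = 0.1629 m and r₂ = 0.1901 m, giving Δr = 0.0272 m.
After a semicircle each ion lands a diameter 2r from the entry slit, so the separation is 2Δr = 0.0543 m.

Δd ≈ 5.43 cm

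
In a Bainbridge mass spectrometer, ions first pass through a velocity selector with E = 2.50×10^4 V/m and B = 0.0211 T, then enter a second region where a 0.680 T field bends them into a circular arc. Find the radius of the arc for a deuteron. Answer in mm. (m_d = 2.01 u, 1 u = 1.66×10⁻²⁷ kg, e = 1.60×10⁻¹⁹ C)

r ≈ 36.3 mm

The selector passes v = E/B = 2.50×10^4/0.0211 = 1.18×10^6 m/s.
In the deflection region, r = mv/(qB₂) = (3.34×10^-27)(1.18×10^6) / [(1×1.60×10^-19)(0.680)] = 0.0363 m.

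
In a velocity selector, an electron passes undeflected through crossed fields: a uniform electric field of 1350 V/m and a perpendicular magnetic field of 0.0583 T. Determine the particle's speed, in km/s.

For zero net force, qE = qvB, so v = E/B.
v = (1350) / (0.0583) = 2.32×10^4 m/s.

v ≈ 23.2 km/s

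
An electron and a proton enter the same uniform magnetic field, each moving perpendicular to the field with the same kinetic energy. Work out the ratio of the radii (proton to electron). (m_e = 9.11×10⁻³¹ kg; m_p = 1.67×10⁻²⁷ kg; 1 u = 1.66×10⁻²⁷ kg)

ratio ≈ 42.8

r = √(2mK)/(qB) ⇒ at equal K, r ∝ √m/q.
r_{proton}/r_{electron} = 42.8.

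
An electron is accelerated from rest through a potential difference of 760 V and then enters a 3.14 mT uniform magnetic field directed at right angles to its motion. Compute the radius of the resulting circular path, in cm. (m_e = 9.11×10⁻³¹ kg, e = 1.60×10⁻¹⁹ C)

The kinetic energy gained is K = qV = (1×1.60×10^-19)(760) = 1.22×10^-16 J.
v = √(2K/m) = 1.63×10^7 m/s.
r = mv/(qB) = (9.11×10^-31)(1.63×10^7) / [(1×1.60×10^-19)(3.14×10^-3)] = 0.0296 m.

r ≈ 2.96 cm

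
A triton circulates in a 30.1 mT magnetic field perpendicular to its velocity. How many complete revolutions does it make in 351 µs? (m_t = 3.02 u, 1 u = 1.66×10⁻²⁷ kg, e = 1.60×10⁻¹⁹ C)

T = 2πm/(qB) = 2π(5.0132×10^-27) / [(1×1.60×10^-19)(0.0301)] = 6.5405×10^-6 s.
N = t/T = 3.51×10^-4 / 6.5405×10^-6 ≈ 53.67, so 53 complete revolutions.

N = 53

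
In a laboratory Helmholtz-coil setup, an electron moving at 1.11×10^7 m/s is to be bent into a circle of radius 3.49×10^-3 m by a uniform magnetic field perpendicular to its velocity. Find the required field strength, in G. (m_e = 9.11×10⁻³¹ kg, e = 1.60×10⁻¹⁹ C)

B ≈ 181 G

qvB = mv²/r gives B = mv/(qr).
B = (9.11×10^-31)(1.11×10^7) / [(1×1.60×10^-19)(3.49×10^-3)] = 0.0181 T.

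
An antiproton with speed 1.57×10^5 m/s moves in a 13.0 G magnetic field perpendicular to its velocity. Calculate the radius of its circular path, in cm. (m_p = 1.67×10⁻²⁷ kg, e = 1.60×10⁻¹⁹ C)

r ≈ 126 cm

The magnetic force provides the centripetal force: qvB = mv²/r, so r = mv/(qB).
r = (1.67×10^-27 kg)(1.57×10^5 m/s) / [(1×1.60×10^-19 C)(1.30×10^-3 T)] = 1.26 m.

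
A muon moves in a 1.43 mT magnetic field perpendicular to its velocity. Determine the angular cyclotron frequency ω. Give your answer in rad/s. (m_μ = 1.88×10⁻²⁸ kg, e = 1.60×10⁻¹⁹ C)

ω = qB/m = (1×1.60×10^-19)(1.43×10^-3) / (1.88×10^-28) = 1.22×10^6 rad/s.

ω ≈ 1.22×10^6 rad/s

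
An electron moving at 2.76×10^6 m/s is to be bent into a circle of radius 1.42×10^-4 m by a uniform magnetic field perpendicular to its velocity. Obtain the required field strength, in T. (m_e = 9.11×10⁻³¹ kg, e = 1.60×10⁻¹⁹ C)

qvB = mv²/r gives B = mv/(qr).
B = (9.11×10^-31)(2.76×10^6) / [(1×1.60×10^-19)(1.42×10^-4)] = 0.111 T.

B ≈ 0.111 T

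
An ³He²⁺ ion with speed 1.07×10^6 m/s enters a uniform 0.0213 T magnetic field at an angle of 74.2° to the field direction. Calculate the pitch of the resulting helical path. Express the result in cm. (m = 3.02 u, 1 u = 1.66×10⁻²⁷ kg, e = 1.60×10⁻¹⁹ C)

pitch ≈ 135 cm

The velocity component along B is v∥ = v cos74.2° = 2.91×10^5 m/s.
The cyclotron period T = 2πm/(qB) = 4.62×10^-6 s is set by m, q, B alone.
Pitch = v∥·T = (2.91×10^5)(4.62×10^-6) = 1.35 m.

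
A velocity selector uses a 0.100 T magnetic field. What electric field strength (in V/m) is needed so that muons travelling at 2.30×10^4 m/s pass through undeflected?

E ≈ 2300 V/m

qE = qvB ⇒ E = vB = (2.30×10^4)(0.100) = 2300 V/m.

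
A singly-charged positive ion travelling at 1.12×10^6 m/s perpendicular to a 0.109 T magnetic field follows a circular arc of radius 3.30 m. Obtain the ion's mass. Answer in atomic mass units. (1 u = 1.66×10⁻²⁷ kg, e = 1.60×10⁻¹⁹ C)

m ≈ 31.0 u

qvB = mv²/r ⇒ m = qBr/v.
m = (1×1.60×10^-19)(0.109)(3.30) / (1.12×10^6) = 5.14×10^-26 kg = 31.0 u.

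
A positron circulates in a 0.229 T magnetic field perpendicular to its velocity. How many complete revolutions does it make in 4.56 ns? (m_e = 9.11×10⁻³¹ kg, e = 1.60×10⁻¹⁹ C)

N = 29

T = 2πm/(qB) = 2π(9.11×10^-31) / [(1×1.60×10^-19)(0.229)] = 1.5622×10^-10 s.
N = t/T = 4.56×10^-9 / 1.5622×10^-10 ≈ 29.19, so 29 complete revolutions.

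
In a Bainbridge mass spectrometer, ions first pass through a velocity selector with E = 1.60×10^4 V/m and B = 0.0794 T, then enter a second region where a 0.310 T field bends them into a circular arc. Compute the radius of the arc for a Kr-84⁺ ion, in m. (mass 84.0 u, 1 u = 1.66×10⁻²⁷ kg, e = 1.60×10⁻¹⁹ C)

r ≈ 0.567 m

The selector passes v = E/B = 1.60×10^4/0.0794 = 2.02×10^5 m/s.
In the deflection region, r = mv/(qB₂) = (1.39×10^-25)(2.02×10^5) / [(1×1.60×10^-19)(0.310)] = 0.567 m.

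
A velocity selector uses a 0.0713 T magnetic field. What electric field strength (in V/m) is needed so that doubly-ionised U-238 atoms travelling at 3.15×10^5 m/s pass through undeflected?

qE = qvB ⇒ E = vB = (3.15×10^5)(0.0713) = 2.25×10^4 V/m.

E ≈ 2.25×10^4 V/m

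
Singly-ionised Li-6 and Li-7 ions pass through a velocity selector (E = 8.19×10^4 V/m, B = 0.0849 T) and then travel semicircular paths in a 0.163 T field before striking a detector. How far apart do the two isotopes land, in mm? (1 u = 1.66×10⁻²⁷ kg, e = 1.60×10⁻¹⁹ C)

Both emerge at v = E/B₁ = 9.65×10^5 m/s.
r = mv/(qB₂), so r₁ = 0.3684 m and r₂ = 0.4298 m, giving Δr = 0.0614 m.
After a semicircle each ion lands a diameter 2r from the entry slit, so the separation is 2Δr = 0.123 m.

Δd ≈ 123 mm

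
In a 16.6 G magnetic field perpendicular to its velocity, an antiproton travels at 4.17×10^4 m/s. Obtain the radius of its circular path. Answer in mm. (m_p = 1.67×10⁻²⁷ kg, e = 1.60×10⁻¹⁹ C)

r ≈ 262 mm

The magnetic force provides the centripetal force: qvB = mv²/r, so r = mv/(qB).
r = (1.67×10^-27 kg)(4.17×10^4 m/s) / [(1×1.60×10^-19 C)(1.66×10^-3 T)] = 0.262 m.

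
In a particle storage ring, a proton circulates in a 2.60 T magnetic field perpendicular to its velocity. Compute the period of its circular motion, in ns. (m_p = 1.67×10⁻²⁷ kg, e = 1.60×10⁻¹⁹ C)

T ≈ 25.2 ns

The cyclotron period is independent of speed: T = 2πm/(qB).
T = 2π(1.67×10^-27) / [(1×1.60×10^-19)(2.60)] = 2.52×10^-8 s.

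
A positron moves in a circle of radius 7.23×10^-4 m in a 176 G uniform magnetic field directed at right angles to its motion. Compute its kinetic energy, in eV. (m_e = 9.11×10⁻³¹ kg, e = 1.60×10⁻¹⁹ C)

v = qBr/m = (1×1.60×10^-19)(0.0176)(7.23×10^-4) / (9.11×10^-31) = 2.23×10^6 m/s.
K = ½mv² = 0.5·(9.11×10^-31)·(2.23×10^6)² = 2.28×10^-18 J = 14.2 eV.

K ≈ 14.2 eV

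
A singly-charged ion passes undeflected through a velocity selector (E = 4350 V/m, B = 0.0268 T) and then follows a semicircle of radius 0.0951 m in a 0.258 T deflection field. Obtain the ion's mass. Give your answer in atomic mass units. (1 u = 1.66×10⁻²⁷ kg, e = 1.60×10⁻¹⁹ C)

m ≈ 14.6 u

v = E/B₁ = 1.62×10^5 m/s.
From r = mv/(qB₂), m = qB₂r/v = (1×1.60×10^-19)(0.258)(0.0951) / (1.62×10^5) = 2.42×10^-26 kg.
In atomic mass units: m = 2.42×10^-26 / 1.66×10^-27 = 14.6 u.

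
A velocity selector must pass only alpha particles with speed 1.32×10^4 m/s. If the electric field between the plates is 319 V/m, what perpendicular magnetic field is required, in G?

qE = qvB ⇒ B = E/v = (319) / (1.32×10^4) = 0.0242 T.

B ≈ 242 G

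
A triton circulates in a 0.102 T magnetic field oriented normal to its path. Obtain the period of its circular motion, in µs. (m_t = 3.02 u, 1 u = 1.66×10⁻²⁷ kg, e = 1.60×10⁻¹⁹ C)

T ≈ 1.93 µs

The cyclotron period is independent of speed: T = 2πm/(qB).
T = 2π(5.01×10^-27) / [(1×1.60×10^-19)(0.102)] = 1.93×10^-6 s.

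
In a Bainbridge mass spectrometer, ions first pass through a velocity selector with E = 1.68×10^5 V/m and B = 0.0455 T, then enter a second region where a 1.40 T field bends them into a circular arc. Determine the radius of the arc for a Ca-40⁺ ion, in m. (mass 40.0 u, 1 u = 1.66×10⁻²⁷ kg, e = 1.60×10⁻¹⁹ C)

The selector passes v = E/B = 1.68×10^5/0.0455 = 3.69×10^6 m/s.
In the deflection region, r = mv/(qB₂) = (6.64×10^-26)(3.69×10^6) / [(1×1.60×10^-19)(1.40)] = 1.09 m.

r ≈ 1.09 m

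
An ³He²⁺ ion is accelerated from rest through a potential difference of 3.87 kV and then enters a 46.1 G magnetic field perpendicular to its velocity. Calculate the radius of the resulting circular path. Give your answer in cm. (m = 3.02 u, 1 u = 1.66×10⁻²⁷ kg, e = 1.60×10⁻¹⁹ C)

The kinetic energy gained is K = qV = (2×1.60×10^-19)(3870) = 1.24×10^-15 J.
v = √(2K/m) = 7.03×10^5 m/s.
r = mv/(qB) = (5.01×10^-27)(7.03×10^5) / [(2×1.60×10^-19)(4.61×10^-3)] = 2.39 m.

r ≈ 239 cm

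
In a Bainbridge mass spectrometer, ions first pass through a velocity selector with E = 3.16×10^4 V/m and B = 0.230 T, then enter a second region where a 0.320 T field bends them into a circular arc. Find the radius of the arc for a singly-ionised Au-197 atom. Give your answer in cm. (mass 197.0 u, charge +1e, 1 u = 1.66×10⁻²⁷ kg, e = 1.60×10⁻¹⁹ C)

The selector passes v = E/B = 3.16×10^4/0.230 = 1.37×10^5 m/s.
In the deflection region, r = mv/(qB₂) = (3.27×10^-25)(1.37×10^5) / [(1×1.60×10^-19)(0.320)] = 0.878 m.

r ≈ 87.8 cm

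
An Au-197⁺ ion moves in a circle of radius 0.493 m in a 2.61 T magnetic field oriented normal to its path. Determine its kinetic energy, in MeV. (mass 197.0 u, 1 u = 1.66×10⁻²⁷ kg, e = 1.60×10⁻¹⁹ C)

K ≈ 0.405 MeV

v = qBr/m = (1×1.60×10^-19)(2.61)(0.493) / (3.27×10^-25) = 6.30×10^5 m/s.
K = ½mv² = 0.5·(3.27×10^-25)·(6.30×10^5)² = 6.48×10^-14 J = 0.405 MeV.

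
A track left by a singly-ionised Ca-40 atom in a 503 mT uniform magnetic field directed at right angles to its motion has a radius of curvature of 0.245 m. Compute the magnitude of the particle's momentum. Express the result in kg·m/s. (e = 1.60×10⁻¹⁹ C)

Since qvB = mv²/r, the momentum p = mv = qBr.
p = (1×1.60×10^-19)(0.503)(0.245) = 1.97×10^-20 kg·m/s.

p ≈ 1.97×10^-20 kg·m/s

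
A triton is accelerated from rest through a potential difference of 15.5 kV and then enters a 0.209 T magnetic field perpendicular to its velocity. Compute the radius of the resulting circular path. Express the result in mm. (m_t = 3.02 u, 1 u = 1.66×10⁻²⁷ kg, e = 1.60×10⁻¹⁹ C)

r ≈ 149 mm

The kinetic energy gained is K = qV = (1×1.60×10^-19)(1.55×10^4) = 2.48×10^-15 J.
v = √(2K/m) = 9.95×10^5 m/s.
r = mv/(qB) = (5.01×10^-27)(9.95×10^5) / [(1×1.60×10^-19)(0.209)] = 0.149 m.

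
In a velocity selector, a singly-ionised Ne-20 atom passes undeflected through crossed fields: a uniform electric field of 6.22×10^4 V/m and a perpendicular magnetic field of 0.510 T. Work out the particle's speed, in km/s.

v ≈ 122 km/s

For zero net force, qE = qvB, so v = E/B.
v = (6.22×10^4) / (0.510) = 1.22×10^5 m/s.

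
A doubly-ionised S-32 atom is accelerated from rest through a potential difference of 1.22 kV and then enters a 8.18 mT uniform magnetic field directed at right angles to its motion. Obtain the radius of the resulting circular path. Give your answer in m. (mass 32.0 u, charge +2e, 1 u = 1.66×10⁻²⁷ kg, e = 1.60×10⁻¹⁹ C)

The kinetic energy gained is K = qV = (2×1.60×10^-19)(1220) = 3.90×10^-16 J.
v = √(2K/m) = 1.21×10^5 m/s.
r = mv/(qB) = (5.31×10^-26)(1.21×10^5) / [(2×1.60×10^-19)(8.18×10^-3)] = 2.46 m.

r ≈ 2.46 m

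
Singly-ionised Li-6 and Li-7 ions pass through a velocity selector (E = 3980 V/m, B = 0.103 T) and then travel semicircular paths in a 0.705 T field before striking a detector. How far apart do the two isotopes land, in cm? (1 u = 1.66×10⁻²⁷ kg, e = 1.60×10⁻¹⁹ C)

Δd ≈ 0.114 cm

Both emerge at v = E/B₁ = 3.86×10^4 m/s.
r = mv/(qB₂), so r₁ = 3.412×10^-3 m and r₂ = 3.981×10^-3 m, giving Δr = 5.69×10^-4 m.
After a semicircle each ion lands a diameter 2r from the entry slit, so the separation is 2Δr = 1.14×10^-3 m.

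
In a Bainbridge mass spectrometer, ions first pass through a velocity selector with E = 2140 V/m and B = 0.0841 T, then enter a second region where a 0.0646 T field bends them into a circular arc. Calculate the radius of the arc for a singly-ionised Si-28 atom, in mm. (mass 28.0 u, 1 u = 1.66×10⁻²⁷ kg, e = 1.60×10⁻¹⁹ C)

r ≈ 114 mm

The selector passes v = E/B = 2140/0.0841 = 2.54×10^4 m/s.
In the deflection region, r = mv/(qB₂) = (4.65×10^-26)(2.54×10^4) / [(1×1.60×10^-19)(0.0646)] = 0.114 m.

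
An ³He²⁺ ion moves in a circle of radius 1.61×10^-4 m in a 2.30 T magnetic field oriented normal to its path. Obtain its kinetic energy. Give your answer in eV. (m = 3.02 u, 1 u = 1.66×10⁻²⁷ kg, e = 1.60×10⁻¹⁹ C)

v = qBr/m = (2×1.60×10^-19)(2.30)(1.61×10^-4) / (5.01×10^-27) = 2.36×10^4 m/s.
K = ½mv² = 0.5·(5.01×10^-27)·(2.36×10^4)² = 1.40×10^-18 J = 8.75 eV.

K ≈ 8.75 eV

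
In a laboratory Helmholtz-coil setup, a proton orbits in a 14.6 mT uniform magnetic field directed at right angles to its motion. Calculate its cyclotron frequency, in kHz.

f ≈ 223 kHz

f = qB/(2πm) = (1×1.60×10^-19)(0.0146) / [2π(1.67×10^-27)] = 2.23×10^5 Hz.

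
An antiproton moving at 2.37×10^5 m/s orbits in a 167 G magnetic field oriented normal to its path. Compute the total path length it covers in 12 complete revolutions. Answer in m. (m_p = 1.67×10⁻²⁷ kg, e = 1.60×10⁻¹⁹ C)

r = mv/(qB) = 0.148 m, so one revolution covers 2πr = 0.931 m.
In 12 revolutions: L = 12·2πr = 11.2 m.

L ≈ 11.2 m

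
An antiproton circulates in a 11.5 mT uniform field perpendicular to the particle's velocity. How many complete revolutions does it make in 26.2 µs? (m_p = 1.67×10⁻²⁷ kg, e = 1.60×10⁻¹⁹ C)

T = 2πm/(qB) = 2π(1.67×10^-27) / [(1×1.60×10^-19)(0.0115)] = 5.7027×10^-6 s.
N = t/T = 2.62×10^-5 / 5.7027×10^-6 ≈ 4.59, so 4 complete revolutions.

N = 4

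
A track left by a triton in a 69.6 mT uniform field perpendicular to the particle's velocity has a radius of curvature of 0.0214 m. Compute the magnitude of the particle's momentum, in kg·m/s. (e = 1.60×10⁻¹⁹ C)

Since qvB = mv²/r, the momentum p = mv = qBr.
p = (1×1.60×10^-19)(0.0696)(0.0214) = 2.38×10^-22 kg·m/s.

p ≈ 2.38×10^-22 kg·m/s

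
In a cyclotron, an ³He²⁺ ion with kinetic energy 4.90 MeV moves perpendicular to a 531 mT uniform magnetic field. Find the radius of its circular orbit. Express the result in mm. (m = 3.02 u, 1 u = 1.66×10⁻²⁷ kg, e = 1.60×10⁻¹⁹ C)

Convert the energy: K = 4.90 MeV = 7.84×10^-13 J.
v = √(2K/m) = √(2·7.84×10^-13/5.01×10^-27) = 1.77×10^7 m/s.
r = mv/(qB) = (5.01×10^-27)(1.77×10^7) / [(2×1.60×10^-19)(0.531)] = 0.522 m.

r ≈ 522 mm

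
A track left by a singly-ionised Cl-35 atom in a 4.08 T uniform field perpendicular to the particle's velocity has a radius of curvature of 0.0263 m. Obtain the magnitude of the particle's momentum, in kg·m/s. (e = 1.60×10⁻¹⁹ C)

Since qvB = mv²/r, the momentum p = mv = qBr.
p = (1×1.60×10^-19)(4.08)(0.0263) = 1.72×10^-20 kg·m/s.

p ≈ 1.72×10^-20 kg·m/s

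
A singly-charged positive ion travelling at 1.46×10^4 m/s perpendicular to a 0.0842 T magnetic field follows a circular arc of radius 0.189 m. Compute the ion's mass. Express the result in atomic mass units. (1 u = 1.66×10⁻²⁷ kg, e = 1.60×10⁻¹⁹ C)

m ≈ 105 u

qvB = mv²/r ⇒ m = qBr/v.
m = (1×1.60×10^-19)(0.0842)(0.189) / (1.46×10^4) = 1.74×10^-25 kg = 105 u.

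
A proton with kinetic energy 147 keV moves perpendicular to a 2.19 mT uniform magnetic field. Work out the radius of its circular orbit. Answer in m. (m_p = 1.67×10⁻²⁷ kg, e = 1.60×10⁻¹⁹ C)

Convert the energy: K = 147 keV = 2.35×10^-14 J.
v = √(2K/m) = √(2·2.35×10^-14/1.67×10^-27) = 5.31×10^6 m/s.
r = mv/(qB) = (1.67×10^-27)(5.31×10^6) / [(1×1.60×10^-19)(2.19×10^-3)] = 25.3 m.

r ≈ 25.3 m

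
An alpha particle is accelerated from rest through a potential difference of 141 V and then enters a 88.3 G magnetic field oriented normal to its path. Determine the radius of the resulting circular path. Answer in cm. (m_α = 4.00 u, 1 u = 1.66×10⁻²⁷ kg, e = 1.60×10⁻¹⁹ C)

r ≈ 27.4 cm

The kinetic energy gained is K = qV = (2×1.60×10^-19)(141) = 4.51×10^-17 J.
v = √(2K/m) = 1.17×10^5 m/s.
r = mv/(qB) = (6.64×10^-27)(1.17×10^5) / [(2×1.60×10^-19)(8.83×10^-3)] = 0.274 m.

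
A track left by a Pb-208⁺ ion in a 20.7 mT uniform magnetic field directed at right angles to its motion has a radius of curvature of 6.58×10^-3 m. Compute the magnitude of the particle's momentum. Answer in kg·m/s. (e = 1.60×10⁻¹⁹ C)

p ≈ 2.18×10^-23 kg·m/s

Since qvB = mv²/r, the momentum p = mv = qBr.
p = (1×1.60×10^-19)(0.0207)(6.58×10^-3) = 2.18×10^-23 kg·m/s.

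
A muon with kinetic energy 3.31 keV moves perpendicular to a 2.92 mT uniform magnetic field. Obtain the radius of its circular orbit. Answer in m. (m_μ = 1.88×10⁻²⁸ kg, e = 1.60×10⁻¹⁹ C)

Convert the energy: K = 3.31 keV = 5.30×10^-16 J.
v = √(2K/m) = √(2·5.30×10^-16/1.88×10^-28) = 2.37×10^6 m/s.
r = mv/(qB) = (1.88×10^-28)(2.37×10^6) / [(1×1.60×10^-19)(2.92×10^-3)] = 0.955 m.

r ≈ 0.955 m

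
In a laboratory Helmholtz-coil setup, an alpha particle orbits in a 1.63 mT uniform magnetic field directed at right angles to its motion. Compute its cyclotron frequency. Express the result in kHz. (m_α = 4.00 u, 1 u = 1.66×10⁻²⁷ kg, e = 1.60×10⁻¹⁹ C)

f ≈ 12.5 kHz

f = qB/(2πm) = (2×1.60×10^-19)(1.63×10^-3) / [2π(6.64×10^-27)] = 1.25×10^4 Hz.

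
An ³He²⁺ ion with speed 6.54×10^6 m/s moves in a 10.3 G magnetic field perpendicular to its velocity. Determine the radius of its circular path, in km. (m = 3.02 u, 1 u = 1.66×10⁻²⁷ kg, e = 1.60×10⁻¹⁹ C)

r ≈ 0.0995 km

The magnetic force provides the centripetal force: qvB = mv²/r, so r = mv/(qB).
r = (5.01×10^-27 kg)(6.54×10^6 m/s) / [(2×1.60×10^-19 C)(1.03×10^-3 T)] = 99.5 m.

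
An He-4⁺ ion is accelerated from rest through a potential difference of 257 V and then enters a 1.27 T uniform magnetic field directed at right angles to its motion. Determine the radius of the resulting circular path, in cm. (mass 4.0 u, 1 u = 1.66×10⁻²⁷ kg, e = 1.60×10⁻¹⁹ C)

r ≈ 0.364 cm

The kinetic energy gained is K = qV = (1×1.60×10^-19)(257) = 4.11×10^-17 J.
v = √(2K/m) = 1.11×10^5 m/s.
r = mv/(qB) = (6.64×10^-27)(1.11×10^5) / [(1×1.60×10^-19)(1.27)] = 3.64×10^-3 m.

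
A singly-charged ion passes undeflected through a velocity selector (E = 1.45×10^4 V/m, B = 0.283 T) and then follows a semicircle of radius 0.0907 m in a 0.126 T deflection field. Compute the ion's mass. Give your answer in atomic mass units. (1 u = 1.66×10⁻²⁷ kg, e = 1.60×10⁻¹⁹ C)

m ≈ 21.5 u

v = E/B₁ = 5.12×10^4 m/s.
From r = mv/(qB₂), m = qB₂r/v = (1×1.60×10^-19)(0.126)(0.0907) / (5.12×10^4) = 3.57×10^-26 kg.
In atomic mass units: m = 3.57×10^-26 / 1.66×10^-27 = 21.5 u.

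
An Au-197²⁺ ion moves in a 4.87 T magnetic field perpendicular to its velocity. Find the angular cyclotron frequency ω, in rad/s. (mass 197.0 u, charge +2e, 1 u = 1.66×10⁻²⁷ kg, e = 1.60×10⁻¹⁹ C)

ω = qB/m = (2×1.60×10^-19)(4.87) / (3.27×10^-25) = 4.77×10^6 rad/s.

ω ≈ 4.77×10^6 rad/s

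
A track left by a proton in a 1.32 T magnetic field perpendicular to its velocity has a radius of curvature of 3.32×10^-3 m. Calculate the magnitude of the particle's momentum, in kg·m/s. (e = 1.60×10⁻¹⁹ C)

Since qvB = mv²/r, the momentum p = mv = qBr.
p = (1×1.60×10^-19)(1.32)(3.32×10^-3) = 7.01×10^-22 kg·m/s.

p ≈ 7.01×10^-22 kg·m/s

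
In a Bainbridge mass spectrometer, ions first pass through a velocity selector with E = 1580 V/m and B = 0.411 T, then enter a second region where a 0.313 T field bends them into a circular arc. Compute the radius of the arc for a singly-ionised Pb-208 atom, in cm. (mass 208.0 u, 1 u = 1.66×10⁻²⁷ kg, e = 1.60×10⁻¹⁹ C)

r ≈ 2.65 cm

The selector passes v = E/B = 1580/0.411 = 3840 m/s.
In the deflection region, r = mv/(qB₂) = (3.45×10^-25)(3840) / [(1×1.60×10^-19)(0.313)] = 0.0265 m.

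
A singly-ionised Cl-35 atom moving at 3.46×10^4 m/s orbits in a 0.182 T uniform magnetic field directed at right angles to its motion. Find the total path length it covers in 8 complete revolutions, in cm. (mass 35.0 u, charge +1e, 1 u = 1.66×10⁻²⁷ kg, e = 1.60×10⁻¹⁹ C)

L ≈ 347 cm

r = mv/(qB) = 0.0690 m, so one revolution covers 2πr = 0.434 m.
In 8 revolutions: L = 8·2πr = 3.47 m.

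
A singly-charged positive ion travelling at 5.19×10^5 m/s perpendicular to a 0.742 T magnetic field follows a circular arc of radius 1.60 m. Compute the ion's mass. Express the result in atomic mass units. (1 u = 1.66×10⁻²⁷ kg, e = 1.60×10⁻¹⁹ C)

m ≈ 220 u

qvB = mv²/r ⇒ m = qBr/v.
m = (1×1.60×10^-19)(0.742)(1.60) / (5.19×10^5) = 3.66×10^-25 kg = 220 u.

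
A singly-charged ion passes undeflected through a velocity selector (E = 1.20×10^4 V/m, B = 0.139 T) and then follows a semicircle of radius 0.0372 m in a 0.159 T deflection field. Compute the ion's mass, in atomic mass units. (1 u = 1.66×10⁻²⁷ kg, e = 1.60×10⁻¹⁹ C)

m ≈ 6.60 u

v = E/B₁ = 8.63×10^4 m/s.
From r = mv/(qB₂), m = qB₂r/v = (1×1.60×10^-19)(0.159)(0.0372) / (8.63×10^4) = 1.10×10^-26 kg.
In atomic mass units: m = 1.10×10^-26 / 1.66×10^-27 = 6.60 u.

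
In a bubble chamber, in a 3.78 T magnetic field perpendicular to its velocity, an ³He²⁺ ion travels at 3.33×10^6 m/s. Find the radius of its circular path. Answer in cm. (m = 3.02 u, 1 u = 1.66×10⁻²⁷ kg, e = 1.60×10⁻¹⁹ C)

The magnetic force provides the centripetal force: qvB = mv²/r, so r = mv/(qB).
r = (5.01×10^-27 kg)(3.33×10^6 m/s) / [(2×1.60×10^-19 C)(3.78 T)] = 0.0138 m.

r ≈ 1.38 cm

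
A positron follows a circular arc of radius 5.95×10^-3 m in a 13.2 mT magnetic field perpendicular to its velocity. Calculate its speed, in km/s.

From qvB = mv²/r, v = qBr/m.
v = (1×1.60×10^-19)(0.0132)(5.95×10^-3) / (9.11×10^-31) = 1.38×10^7 m/s.

v ≈ 13800 km/s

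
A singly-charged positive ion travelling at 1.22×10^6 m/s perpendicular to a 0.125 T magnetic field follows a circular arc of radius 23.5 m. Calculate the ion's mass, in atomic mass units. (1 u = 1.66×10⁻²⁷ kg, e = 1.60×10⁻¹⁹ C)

m ≈ 232 u

qvB = mv²/r ⇒ m = qBr/v.
m = (1×1.60×10^-19)(0.125)(23.5) / (1.22×10^6) = 3.85×10^-25 kg = 232 u.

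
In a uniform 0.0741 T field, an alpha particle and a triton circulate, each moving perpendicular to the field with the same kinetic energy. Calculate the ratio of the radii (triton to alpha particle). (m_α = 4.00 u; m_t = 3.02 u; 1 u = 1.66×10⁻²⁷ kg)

ratio ≈ 1.74

r = √(2mK)/(qB) ⇒ at equal K, r ∝ √m/q.
r_{triton}/r_{alpha particle} = 1.74.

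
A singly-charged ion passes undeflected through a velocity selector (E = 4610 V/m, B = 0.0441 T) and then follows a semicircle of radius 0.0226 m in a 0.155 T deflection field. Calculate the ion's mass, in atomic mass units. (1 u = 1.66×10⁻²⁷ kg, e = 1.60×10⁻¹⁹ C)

m ≈ 3.23 u

v = E/B₁ = 1.05×10^5 m/s.
From r = mv/(qB₂), m = qB₂r/v = (1×1.60×10^-19)(0.155)(0.0226) / (1.05×10^5) = 5.36×10^-27 kg.
In atomic mass units: m = 5.36×10^-27 / 1.66×10^-27 = 3.23 u.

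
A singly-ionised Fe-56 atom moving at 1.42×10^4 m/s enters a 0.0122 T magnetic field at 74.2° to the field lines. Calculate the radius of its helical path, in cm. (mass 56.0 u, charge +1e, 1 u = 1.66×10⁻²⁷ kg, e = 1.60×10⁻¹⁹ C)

Only the perpendicular component v⊥ = v sin74.2° = 1.37×10^4 m/s is bent by the field.
r = m v⊥ /(qB) = (9.30×10^-26)(1.37×10^4) / [(1×1.60×10^-19)(0.0122)] = 0.651 m.

r ≈ 65.1 cm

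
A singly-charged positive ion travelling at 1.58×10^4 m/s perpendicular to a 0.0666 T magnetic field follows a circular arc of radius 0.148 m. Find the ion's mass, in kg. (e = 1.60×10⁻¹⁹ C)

qvB = mv²/r ⇒ m = qBr/v.
m = (1×1.60×10^-19)(0.0666)(0.148) / (1.58×10^4) = 9.98×10^-26 kg.

m ≈ 9.98×10^-26 kg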